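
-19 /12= -1.58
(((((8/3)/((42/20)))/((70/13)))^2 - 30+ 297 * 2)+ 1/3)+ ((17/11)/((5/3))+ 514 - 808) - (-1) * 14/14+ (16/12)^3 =2938172761/10696455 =274.69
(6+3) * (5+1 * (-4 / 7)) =279 / 7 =39.86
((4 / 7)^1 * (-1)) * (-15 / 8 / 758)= 15 / 10612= 0.00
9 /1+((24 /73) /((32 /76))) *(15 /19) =702 /73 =9.62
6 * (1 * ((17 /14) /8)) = 51 /56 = 0.91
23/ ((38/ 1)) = 23/ 38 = 0.61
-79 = -79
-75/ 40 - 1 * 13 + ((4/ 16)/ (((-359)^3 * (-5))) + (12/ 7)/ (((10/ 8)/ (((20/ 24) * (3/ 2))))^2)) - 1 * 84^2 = -91581812062821/ 12955118120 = -7069.16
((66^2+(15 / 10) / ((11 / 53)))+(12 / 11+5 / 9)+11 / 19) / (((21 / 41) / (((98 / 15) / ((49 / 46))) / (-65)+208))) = 886302759106 / 500175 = 1771985.32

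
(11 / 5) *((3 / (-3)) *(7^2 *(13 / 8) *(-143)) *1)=1002001 / 40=25050.02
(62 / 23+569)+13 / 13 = 13172 / 23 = 572.70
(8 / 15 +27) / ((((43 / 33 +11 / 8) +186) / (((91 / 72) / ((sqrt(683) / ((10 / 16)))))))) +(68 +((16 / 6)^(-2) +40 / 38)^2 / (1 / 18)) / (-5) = -69222913 / 3696640 +413413 * sqrt(683) / 2449505736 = -18.72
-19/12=-1.58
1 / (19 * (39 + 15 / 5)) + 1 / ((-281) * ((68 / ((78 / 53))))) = 118810 / 101019219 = 0.00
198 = 198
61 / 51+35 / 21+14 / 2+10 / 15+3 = 230 / 17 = 13.53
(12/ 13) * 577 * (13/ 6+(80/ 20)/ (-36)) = 42698/ 39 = 1094.82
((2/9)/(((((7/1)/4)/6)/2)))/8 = 4/21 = 0.19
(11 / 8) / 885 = 0.00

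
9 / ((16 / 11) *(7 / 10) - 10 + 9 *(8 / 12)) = -495 / 164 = -3.02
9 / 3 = 3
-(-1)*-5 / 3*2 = -3.33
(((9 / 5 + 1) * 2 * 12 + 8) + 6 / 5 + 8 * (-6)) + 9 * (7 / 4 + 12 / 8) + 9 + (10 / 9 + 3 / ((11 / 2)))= 135247 / 1980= 68.31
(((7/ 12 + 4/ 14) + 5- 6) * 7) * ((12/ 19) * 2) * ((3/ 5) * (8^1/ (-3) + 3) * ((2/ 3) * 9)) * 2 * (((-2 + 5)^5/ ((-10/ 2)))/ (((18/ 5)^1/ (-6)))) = -21384/ 95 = -225.09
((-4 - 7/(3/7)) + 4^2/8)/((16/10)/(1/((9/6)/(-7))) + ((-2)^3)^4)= -1925/430044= -0.00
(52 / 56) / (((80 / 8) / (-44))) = -143 / 35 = -4.09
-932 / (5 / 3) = -2796 / 5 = -559.20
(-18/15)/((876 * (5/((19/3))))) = -19/10950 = -0.00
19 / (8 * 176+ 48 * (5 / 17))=323 / 24176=0.01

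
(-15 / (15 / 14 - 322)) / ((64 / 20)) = 525 / 35944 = 0.01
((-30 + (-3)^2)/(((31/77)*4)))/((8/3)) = -4851/992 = -4.89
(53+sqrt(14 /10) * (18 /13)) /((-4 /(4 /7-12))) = 72 * sqrt(35) /91+1060 /7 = 156.11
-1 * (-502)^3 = 126506008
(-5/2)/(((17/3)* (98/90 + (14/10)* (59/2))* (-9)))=0.00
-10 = -10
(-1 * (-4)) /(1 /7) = 28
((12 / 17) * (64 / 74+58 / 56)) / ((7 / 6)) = 1.15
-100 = -100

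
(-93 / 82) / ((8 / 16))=-2.27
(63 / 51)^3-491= -489.12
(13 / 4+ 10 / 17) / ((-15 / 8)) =-174 / 85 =-2.05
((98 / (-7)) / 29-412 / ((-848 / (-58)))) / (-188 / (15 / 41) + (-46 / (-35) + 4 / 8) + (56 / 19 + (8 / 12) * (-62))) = 58591155 / 1125211571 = 0.05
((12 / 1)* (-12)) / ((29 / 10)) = -49.66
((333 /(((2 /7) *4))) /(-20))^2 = 5433561 /25600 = 212.25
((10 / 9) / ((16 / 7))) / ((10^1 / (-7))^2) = 343 / 1440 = 0.24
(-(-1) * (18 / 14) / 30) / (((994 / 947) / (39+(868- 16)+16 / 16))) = 633543 / 17395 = 36.42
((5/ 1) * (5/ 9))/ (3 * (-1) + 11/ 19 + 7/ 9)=-475/ 281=-1.69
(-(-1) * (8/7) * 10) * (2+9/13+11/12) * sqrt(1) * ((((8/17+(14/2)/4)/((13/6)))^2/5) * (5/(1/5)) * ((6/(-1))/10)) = -129.97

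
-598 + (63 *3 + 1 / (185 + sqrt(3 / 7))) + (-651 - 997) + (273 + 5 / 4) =-106773922 / 59893 - sqrt(21) / 239572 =-1782.74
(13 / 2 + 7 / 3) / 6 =53 / 36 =1.47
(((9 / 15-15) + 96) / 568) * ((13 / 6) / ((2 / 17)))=3757 / 1420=2.65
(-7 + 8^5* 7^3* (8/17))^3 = 726943071531196120451417/4913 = 147963173525584392520.13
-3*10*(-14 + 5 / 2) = 345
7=7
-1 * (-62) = 62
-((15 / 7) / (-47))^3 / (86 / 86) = 3375 / 35611289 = 0.00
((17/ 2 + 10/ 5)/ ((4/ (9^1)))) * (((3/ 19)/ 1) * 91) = 51597/ 152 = 339.45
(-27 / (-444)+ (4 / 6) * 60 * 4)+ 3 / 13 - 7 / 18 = 2768875 / 17316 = 159.90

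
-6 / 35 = -0.17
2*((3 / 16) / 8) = 3 / 64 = 0.05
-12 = -12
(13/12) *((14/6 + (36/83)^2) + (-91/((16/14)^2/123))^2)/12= 80817604651588207/12189892608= 6629886.52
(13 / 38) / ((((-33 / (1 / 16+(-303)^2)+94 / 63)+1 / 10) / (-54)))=-64965561570 / 5597472941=-11.61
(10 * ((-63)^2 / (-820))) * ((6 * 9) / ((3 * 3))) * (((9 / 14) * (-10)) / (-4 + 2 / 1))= -933.48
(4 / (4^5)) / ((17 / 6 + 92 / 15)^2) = 225 / 4631104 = 0.00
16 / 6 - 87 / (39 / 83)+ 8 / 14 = -49663 / 273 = -181.92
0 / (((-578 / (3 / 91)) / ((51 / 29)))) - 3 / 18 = -1 / 6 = -0.17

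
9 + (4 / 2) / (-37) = 331 / 37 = 8.95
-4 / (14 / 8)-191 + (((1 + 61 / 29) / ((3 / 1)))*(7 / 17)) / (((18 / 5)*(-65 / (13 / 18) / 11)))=-36022261 / 186354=-193.30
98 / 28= 7 / 2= 3.50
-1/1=-1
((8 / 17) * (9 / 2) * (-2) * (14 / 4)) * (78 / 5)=-231.25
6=6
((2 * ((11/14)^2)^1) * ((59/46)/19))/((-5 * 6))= -7139/2569560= -0.00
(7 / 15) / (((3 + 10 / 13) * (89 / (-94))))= -1222 / 9345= -0.13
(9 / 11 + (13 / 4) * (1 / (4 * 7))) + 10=13471 / 1232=10.93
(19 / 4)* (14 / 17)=133 / 34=3.91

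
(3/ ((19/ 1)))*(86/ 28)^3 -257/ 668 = 36483269/ 8706712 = 4.19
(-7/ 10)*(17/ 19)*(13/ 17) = -91/ 190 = -0.48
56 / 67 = 0.84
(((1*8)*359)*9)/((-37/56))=-39121.30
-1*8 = -8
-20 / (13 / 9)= -180 / 13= -13.85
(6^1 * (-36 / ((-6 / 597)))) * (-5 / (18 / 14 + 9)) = -20895 / 2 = -10447.50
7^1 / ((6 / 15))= 35 / 2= 17.50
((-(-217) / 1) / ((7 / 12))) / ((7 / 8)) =2976 / 7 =425.14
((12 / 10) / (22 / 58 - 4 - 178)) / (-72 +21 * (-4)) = 29 / 684710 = 0.00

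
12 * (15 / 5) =36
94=94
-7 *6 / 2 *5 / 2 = -105 / 2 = -52.50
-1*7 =-7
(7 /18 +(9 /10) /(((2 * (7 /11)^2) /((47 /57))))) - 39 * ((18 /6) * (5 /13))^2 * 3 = -336506153 /2178540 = -154.46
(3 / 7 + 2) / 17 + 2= 15 / 7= 2.14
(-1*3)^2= 9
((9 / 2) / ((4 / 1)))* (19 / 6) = 57 / 16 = 3.56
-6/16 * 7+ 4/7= -115/56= -2.05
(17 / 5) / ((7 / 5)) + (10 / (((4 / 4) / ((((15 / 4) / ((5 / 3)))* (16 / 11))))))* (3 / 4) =2077 / 77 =26.97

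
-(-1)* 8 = 8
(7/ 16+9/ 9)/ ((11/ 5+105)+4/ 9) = 1035/ 77504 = 0.01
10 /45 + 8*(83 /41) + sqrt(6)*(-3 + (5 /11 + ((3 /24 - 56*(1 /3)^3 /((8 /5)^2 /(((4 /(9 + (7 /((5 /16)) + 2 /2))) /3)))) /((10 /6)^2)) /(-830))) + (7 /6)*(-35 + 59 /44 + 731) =26951167 /32472 - 3388444921*sqrt(6) /1331154000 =823.75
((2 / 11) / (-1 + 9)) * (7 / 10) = 7 / 440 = 0.02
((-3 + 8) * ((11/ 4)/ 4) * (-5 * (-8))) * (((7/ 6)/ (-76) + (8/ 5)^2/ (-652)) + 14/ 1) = 1922.35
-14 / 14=-1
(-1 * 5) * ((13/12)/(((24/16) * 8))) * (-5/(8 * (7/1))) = 325/8064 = 0.04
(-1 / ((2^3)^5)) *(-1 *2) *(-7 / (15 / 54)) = -0.00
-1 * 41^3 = -68921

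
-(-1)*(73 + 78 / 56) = 2083 / 28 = 74.39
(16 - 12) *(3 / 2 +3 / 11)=78 / 11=7.09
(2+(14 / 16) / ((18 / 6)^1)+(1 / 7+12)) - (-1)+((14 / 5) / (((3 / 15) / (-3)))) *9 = -60911 / 168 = -362.57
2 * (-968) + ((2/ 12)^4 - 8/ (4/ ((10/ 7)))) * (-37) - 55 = -17103571/ 9072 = -1885.31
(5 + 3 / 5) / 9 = 0.62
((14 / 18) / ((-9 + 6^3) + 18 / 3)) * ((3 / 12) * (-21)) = -49 / 2556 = -0.02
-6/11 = -0.55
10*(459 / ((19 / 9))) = 41310 / 19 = 2174.21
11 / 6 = 1.83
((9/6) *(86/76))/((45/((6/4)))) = 43/760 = 0.06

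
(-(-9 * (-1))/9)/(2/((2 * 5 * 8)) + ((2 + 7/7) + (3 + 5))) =-40/441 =-0.09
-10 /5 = -2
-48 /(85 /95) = -912 /17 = -53.65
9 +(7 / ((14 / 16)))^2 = 73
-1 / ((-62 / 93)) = 3 / 2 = 1.50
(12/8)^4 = 81/16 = 5.06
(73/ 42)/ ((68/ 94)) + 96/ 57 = 110885/ 27132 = 4.09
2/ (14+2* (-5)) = 1/ 2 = 0.50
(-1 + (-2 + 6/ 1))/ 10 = 3/ 10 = 0.30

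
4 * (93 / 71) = 372 / 71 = 5.24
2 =2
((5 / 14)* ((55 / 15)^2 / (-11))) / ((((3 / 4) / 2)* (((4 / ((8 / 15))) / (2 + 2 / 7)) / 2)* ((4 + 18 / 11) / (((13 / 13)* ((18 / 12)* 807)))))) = -2083136 / 13671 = -152.38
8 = 8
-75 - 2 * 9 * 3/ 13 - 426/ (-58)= -27072/ 377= -71.81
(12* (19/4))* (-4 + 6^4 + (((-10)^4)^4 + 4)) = 570000000000073872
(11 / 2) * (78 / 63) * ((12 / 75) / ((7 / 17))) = 9724 / 3675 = 2.65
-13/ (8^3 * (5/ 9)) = -117/ 2560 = -0.05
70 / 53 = 1.32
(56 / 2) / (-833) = -4 / 119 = -0.03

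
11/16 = 0.69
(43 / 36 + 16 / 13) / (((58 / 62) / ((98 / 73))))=1724065 / 495378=3.48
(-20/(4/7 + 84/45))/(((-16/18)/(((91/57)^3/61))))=131874925/214220288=0.62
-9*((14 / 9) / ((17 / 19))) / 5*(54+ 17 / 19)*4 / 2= -29204 / 85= -343.58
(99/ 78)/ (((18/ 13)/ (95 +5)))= 275/ 3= 91.67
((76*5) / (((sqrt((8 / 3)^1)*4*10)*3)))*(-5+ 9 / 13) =-133*sqrt(6) / 39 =-8.35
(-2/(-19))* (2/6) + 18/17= 1060/969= 1.09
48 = 48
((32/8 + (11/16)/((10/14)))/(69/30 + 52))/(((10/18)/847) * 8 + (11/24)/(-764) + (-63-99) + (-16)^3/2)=-0.00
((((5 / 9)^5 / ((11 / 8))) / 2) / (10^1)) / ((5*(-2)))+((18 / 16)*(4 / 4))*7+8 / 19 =819049679 / 98729928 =8.30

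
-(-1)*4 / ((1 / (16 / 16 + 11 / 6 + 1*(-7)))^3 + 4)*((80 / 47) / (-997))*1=-1250000 / 729641489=-0.00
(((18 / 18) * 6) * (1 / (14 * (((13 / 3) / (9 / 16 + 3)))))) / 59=513 / 85904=0.01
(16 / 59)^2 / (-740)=-64 / 643985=-0.00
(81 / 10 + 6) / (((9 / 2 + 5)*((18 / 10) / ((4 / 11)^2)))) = 752 / 6897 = 0.11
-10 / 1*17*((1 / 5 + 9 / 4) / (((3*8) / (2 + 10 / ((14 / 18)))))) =-1547 / 6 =-257.83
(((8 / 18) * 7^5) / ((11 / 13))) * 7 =6117748 / 99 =61795.43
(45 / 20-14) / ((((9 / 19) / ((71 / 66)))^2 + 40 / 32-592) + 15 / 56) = 1197429058 / 60155600851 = 0.02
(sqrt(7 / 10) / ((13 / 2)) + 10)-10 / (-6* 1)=11.80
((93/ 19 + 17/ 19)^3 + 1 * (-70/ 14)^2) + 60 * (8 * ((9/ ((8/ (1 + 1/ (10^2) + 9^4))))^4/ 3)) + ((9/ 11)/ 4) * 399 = 475201304274825393.26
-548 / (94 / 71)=-19454 / 47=-413.91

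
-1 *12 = -12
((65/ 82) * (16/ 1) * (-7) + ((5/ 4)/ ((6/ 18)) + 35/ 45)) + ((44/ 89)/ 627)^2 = -355596476093/ 4220593956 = -84.25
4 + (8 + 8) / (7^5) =67244 / 16807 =4.00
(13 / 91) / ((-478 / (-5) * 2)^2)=25 / 6397552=0.00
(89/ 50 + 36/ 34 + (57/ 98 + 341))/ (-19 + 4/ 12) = -5379417/ 291550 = -18.45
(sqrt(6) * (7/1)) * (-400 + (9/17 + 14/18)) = -6836.16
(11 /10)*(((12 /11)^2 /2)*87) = 3132 /55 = 56.95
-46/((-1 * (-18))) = -23/9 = -2.56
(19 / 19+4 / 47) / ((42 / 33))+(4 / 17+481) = 5392635 / 11186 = 482.09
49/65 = 0.75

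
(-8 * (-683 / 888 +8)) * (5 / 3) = -32105 / 333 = -96.41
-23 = -23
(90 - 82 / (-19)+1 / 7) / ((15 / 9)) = 56.68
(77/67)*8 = 9.19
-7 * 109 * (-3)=2289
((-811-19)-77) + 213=-694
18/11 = 1.64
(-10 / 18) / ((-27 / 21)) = 35 / 81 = 0.43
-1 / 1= -1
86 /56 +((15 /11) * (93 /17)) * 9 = 359581 /5236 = 68.67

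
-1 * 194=-194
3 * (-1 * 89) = -267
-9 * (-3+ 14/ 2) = -36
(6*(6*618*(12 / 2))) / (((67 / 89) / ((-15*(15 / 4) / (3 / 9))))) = -2004822900 / 67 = -29922729.85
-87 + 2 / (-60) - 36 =-3691 / 30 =-123.03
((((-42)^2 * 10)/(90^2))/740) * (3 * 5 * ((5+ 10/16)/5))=147/2960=0.05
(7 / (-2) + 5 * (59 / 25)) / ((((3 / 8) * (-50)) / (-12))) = 664 / 125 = 5.31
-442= -442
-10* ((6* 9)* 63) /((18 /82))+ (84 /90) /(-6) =-6974107 /45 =-154980.16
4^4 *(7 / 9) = 199.11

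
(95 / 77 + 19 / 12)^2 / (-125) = -6775609 / 106722000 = -0.06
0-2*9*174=-3132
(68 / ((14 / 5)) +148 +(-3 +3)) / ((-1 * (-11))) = 1206 / 77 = 15.66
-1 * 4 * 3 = -12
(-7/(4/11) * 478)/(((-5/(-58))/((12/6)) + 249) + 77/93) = -36.82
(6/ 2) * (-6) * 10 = -180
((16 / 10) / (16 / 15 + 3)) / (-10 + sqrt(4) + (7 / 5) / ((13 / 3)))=-1560 / 30439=-0.05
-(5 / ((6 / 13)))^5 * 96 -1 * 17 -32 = -1160294594 / 81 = -14324624.62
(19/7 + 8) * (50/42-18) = -8825/49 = -180.10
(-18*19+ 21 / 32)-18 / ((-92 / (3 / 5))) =-1255713 / 3680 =-341.23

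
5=5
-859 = -859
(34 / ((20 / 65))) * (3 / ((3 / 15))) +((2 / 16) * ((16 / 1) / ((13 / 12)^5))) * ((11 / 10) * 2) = 6165130083 / 3712930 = 1660.45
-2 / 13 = -0.15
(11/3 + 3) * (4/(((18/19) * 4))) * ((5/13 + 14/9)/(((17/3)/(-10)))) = -431300/17901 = -24.09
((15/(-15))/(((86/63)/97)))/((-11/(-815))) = -4980465/946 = -5264.76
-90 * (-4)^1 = 360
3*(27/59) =81/59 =1.37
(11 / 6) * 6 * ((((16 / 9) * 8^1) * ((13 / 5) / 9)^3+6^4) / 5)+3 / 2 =2853.45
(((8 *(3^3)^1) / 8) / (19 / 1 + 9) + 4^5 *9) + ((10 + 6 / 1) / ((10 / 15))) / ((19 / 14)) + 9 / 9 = 4913365 / 532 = 9235.65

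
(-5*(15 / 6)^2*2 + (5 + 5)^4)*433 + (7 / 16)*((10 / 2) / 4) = 275388035 / 64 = 4302938.05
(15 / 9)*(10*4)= 200 / 3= 66.67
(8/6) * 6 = 8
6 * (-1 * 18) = -108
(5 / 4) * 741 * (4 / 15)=247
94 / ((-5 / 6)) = -564 / 5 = -112.80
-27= -27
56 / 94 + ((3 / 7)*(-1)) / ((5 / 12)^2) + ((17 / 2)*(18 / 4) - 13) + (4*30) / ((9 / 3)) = 2085109 / 32900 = 63.38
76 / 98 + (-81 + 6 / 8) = -15577 / 196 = -79.47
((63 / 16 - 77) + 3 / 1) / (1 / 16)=-1121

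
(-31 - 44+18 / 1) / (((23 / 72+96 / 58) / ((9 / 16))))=-7047 / 434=-16.24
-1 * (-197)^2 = -38809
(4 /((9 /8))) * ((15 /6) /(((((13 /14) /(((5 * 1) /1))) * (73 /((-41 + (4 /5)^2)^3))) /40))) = -1840820762368 /1067625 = -1724220.36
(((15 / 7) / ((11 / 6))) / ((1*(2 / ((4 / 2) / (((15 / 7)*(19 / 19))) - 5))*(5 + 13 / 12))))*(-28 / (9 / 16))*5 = 78080 / 803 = 97.24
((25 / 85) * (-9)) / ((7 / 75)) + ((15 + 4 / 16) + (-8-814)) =-397513 / 476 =-835.11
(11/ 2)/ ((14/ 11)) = 121/ 28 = 4.32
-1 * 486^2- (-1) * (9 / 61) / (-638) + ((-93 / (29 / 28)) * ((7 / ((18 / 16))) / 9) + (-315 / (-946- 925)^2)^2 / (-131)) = -398535848712181995354514435 / 1686866538917430323046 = -236258.08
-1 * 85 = -85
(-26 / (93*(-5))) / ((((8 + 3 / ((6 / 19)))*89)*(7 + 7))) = 26 / 10139325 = 0.00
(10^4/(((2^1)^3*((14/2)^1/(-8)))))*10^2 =-1000000/7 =-142857.14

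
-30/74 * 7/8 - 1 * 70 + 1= -20529/296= -69.35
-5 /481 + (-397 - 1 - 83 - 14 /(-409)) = -94621960 /196729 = -480.98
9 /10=0.90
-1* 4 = -4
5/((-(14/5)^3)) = -625/2744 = -0.23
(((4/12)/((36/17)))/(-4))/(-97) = 17/41904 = 0.00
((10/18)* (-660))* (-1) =1100/3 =366.67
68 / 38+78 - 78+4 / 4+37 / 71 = 4466 / 1349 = 3.31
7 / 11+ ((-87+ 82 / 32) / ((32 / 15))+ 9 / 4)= -206659 / 5632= -36.69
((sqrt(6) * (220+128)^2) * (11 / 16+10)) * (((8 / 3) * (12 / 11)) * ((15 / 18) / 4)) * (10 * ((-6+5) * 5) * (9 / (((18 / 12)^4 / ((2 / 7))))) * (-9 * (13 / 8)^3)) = 118482287625 * sqrt(6) / 154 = 1884552910.64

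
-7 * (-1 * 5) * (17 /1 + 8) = 875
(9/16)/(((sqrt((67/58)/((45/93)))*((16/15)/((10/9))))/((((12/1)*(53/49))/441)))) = 1325*sqrt(1806990)/159580064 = 0.01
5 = 5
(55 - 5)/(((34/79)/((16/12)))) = 7900/51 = 154.90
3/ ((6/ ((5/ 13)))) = 5/ 26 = 0.19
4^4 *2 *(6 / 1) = 3072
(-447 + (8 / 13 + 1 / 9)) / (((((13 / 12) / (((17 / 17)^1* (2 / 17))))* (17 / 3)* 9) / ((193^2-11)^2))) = -579228132622528 / 439569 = -1317718339.15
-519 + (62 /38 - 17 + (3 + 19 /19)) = -10077 /19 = -530.37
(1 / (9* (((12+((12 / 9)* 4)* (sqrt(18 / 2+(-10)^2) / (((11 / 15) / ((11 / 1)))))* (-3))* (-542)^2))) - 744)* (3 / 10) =-1029133682335873 / 4610813988960 - sqrt(109) / 230540699448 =-223.20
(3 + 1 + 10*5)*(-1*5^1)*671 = -181170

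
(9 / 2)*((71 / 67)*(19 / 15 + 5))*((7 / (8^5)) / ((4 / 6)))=210231 / 21954560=0.01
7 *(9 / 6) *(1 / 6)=7 / 4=1.75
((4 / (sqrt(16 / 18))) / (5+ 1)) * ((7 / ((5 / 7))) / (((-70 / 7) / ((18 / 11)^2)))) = -3969 * sqrt(2) / 3025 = -1.86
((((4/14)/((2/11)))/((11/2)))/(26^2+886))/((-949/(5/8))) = -5/41505464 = -0.00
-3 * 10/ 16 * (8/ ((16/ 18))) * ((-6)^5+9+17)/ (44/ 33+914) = 1569375/ 10984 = 142.88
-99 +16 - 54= -137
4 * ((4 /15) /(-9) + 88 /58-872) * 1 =-13632224 /3915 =-3482.05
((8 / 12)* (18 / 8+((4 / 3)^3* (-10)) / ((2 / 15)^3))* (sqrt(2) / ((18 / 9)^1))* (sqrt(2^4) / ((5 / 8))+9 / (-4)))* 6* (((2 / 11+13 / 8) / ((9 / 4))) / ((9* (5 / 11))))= -175920409* sqrt(2) / 10800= -23036.02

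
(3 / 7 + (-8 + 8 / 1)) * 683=2049 / 7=292.71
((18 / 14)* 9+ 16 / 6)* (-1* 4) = -1196 / 21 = -56.95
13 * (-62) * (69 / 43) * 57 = -3169998 / 43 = -73720.88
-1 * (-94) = 94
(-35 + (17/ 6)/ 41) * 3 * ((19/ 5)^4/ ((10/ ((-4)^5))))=286681178368/ 128125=2237511.64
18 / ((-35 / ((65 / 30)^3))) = -5.23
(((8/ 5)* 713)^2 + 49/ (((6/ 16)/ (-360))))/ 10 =15679808/ 125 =125438.46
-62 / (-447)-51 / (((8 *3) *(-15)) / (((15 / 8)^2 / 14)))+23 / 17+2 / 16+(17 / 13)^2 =3.36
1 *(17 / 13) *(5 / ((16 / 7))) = 595 / 208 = 2.86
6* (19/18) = 6.33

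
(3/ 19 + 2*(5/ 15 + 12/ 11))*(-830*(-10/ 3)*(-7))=-58223.55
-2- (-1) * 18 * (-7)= -128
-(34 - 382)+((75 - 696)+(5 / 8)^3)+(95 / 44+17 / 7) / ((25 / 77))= -3310411 / 12800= -258.63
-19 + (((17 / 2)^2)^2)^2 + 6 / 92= 160442309655 / 5888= 27249033.57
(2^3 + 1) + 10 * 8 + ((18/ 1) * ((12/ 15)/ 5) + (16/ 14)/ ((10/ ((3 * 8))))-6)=15509/ 175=88.62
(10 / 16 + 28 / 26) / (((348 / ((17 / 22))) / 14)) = 7021 / 132704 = 0.05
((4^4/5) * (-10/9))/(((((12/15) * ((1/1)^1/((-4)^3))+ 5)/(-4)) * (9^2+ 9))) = 16384/32319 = 0.51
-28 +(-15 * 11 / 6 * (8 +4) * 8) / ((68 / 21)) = -14336 / 17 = -843.29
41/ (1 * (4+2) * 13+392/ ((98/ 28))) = 41/ 190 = 0.22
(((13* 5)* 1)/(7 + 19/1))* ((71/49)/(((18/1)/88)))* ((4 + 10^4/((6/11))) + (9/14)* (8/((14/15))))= 21058868380/64827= 324847.18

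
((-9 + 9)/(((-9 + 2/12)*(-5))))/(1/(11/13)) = 0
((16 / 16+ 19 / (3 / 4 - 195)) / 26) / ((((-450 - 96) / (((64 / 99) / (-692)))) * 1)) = 2804 / 47228952771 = 0.00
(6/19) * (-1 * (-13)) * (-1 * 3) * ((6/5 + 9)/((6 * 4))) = -1989/380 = -5.23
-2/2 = -1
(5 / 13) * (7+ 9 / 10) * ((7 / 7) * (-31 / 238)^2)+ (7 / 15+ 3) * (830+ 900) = 26497837805 / 4418232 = 5997.38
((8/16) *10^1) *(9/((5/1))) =9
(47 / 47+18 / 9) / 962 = 3 / 962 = 0.00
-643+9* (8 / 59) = -37865 / 59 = -641.78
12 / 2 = 6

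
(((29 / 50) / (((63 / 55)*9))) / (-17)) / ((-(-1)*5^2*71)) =-319 / 171092250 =-0.00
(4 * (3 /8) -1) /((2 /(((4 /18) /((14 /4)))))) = 0.02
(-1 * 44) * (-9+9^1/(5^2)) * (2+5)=66528/25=2661.12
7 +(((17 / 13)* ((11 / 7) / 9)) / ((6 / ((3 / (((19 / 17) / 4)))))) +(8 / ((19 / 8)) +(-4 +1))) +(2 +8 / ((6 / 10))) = 359620 / 15561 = 23.11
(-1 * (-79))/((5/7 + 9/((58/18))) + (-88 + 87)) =16037/509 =31.51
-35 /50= -7 /10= -0.70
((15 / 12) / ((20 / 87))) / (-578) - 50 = -462487 / 9248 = -50.01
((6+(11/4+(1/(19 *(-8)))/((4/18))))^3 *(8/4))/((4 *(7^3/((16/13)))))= 18630700451/15659151872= 1.19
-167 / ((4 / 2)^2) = -167 / 4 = -41.75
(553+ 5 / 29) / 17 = 16042 / 493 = 32.54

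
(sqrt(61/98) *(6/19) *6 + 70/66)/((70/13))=13/66 + 117 *sqrt(122)/4655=0.47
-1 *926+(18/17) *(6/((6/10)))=-15562/17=-915.41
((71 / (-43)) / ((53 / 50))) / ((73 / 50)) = -177500 / 166367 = -1.07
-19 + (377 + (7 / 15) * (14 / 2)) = 5419 / 15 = 361.27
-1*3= -3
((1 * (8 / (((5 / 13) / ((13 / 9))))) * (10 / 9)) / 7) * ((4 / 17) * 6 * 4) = 86528 / 3213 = 26.93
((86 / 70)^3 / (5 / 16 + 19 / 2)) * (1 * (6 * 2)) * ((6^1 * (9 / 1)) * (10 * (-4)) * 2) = -13189257216 / 1346275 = -9796.85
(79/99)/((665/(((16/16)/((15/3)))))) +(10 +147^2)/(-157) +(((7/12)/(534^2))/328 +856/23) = -14895052702669285469/148234545812707200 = -100.48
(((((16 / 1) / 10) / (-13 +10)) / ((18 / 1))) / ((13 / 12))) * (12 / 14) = -32 / 1365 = -0.02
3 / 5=0.60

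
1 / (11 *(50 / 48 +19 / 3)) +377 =244681 / 649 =377.01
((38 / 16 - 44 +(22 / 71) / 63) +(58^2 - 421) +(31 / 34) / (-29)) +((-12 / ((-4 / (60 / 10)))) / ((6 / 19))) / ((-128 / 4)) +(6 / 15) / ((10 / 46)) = 5118521043383 / 1764151200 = 2901.41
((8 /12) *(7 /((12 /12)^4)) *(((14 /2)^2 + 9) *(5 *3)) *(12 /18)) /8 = 1015 /3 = 338.33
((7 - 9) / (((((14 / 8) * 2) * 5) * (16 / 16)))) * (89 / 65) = -0.16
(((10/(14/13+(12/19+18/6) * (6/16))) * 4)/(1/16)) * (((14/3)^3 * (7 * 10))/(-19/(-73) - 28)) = -709303189504/10539153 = -67301.73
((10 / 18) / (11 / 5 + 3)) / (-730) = -5 / 34164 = -0.00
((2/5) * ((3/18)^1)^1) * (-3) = -1/5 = -0.20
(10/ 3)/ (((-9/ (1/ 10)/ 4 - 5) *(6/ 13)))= -26/ 99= -0.26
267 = 267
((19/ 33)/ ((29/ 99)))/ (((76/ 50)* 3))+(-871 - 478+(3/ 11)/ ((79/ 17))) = -67967615/ 50402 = -1348.51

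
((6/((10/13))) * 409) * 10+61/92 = 2935045/92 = 31902.66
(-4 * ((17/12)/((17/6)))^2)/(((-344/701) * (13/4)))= 701/1118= 0.63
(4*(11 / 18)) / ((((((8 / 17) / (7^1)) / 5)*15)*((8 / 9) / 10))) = 6545 / 48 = 136.35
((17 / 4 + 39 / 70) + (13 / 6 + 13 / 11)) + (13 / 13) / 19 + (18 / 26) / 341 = 8.21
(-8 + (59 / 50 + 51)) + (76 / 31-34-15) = -3671 / 1550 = -2.37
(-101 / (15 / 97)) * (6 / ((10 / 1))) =-9797 / 25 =-391.88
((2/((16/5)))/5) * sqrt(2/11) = sqrt(22)/88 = 0.05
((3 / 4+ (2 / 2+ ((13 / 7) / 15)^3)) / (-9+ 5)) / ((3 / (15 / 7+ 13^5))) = -10542023519879 / 194481000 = -54205.93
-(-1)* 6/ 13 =6/ 13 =0.46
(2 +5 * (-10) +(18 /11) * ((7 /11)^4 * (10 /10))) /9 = -2562410 /483153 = -5.30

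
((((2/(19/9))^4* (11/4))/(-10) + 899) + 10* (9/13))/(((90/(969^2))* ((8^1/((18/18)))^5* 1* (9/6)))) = 2217229859671/11533516800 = 192.24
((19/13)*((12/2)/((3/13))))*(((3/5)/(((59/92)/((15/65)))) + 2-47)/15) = -2175462/19175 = -113.45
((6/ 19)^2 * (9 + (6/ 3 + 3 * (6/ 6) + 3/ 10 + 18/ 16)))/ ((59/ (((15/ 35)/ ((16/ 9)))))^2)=4048137/ 157633047040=0.00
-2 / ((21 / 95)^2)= -18050 / 441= -40.93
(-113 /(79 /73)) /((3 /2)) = -16498 /237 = -69.61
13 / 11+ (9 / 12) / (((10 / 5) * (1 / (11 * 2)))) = 415 / 44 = 9.43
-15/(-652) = 15/652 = 0.02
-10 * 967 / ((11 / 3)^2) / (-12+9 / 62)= 359724 / 5929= 60.67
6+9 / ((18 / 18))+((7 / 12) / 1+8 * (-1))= 91 / 12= 7.58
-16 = -16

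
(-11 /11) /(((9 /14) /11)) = -154 /9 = -17.11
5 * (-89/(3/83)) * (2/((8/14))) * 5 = -1292725/6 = -215454.17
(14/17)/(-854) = -1/1037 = -0.00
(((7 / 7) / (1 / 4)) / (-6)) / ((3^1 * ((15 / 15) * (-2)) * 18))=1 / 162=0.01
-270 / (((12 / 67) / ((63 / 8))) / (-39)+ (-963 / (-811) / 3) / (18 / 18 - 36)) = 60077704050 / 2646079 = 22704.43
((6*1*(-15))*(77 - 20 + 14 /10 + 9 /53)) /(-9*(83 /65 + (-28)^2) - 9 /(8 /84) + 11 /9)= 326872260 /444039353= 0.74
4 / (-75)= -4 / 75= -0.05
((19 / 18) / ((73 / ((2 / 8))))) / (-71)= -19 / 373176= -0.00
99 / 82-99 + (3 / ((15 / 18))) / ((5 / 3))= -196047 / 2050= -95.63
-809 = -809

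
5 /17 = 0.29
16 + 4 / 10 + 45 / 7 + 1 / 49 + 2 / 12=33833 / 1470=23.02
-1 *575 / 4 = -575 / 4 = -143.75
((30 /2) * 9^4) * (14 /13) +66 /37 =105987.17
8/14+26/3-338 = -6904/21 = -328.76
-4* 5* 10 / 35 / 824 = -5 / 721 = -0.01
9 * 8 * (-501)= -36072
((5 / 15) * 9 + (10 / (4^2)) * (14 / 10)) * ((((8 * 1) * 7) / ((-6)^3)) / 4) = -217 / 864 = -0.25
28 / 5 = 5.60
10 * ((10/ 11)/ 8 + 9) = 2005/ 22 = 91.14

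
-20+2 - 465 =-483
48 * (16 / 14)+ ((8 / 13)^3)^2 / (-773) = 1432749534080 / 26117863499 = 54.86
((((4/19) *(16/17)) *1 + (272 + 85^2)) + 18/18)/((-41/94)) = -17190.99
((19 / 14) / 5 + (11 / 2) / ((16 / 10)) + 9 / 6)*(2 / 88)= 2917 / 24640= 0.12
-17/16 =-1.06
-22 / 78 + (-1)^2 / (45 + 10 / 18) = -4159 / 15990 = -0.26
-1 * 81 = -81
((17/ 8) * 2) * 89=1513/ 4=378.25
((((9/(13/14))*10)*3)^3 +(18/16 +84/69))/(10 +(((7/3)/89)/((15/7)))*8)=39801165004202535/16348597616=2434530.83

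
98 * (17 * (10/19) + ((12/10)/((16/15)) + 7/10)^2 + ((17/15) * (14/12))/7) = 167136011/136800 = 1221.75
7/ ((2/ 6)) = 21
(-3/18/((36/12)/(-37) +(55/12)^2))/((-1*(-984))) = -37/4571213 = -0.00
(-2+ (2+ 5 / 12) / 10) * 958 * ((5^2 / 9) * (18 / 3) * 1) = -505345 / 18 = -28074.72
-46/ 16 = -23/ 8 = -2.88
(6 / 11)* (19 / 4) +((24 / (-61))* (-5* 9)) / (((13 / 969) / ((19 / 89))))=441468249 / 1552694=284.32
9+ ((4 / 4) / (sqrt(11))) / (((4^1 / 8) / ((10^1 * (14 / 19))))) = 280 * sqrt(11) / 209+ 9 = 13.44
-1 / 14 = -0.07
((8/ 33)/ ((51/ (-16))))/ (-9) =128/ 15147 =0.01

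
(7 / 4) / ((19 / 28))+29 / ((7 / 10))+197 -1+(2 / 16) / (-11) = 2808915 / 11704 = 240.00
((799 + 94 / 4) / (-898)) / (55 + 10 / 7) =-2303 / 141884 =-0.02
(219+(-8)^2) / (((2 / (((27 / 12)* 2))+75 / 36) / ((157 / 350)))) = 50.22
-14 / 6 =-7 / 3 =-2.33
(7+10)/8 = 17/8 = 2.12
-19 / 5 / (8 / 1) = -19 / 40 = -0.48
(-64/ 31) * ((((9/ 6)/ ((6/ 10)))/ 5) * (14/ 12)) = -112/ 93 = -1.20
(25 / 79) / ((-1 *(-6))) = 25 / 474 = 0.05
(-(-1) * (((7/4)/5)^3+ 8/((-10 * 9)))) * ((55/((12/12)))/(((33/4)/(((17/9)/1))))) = -0.58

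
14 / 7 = 2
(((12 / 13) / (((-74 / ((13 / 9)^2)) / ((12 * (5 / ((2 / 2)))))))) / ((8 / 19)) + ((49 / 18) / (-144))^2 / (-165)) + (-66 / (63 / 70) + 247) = 6971033367803 / 41016222720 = 169.96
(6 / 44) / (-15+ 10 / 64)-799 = -4174823 / 5225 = -799.01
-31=-31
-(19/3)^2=-361/9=-40.11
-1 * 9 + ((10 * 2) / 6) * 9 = 21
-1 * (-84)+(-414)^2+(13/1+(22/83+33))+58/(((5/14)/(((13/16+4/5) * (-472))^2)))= 977797016529/10375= 94245495.57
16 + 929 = 945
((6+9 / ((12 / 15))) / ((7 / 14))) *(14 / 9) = 161 / 3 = 53.67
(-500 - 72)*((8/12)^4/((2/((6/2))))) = -4576/27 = -169.48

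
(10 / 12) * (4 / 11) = 10 / 33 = 0.30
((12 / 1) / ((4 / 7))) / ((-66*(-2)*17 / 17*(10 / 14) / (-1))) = -49 / 220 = -0.22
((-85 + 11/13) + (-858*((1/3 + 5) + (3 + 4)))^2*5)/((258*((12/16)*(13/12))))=19409642576/7267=2670929.21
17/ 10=1.70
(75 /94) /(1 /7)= 525 /94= 5.59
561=561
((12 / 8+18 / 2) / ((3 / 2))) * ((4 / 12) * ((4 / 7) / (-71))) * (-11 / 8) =11 / 426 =0.03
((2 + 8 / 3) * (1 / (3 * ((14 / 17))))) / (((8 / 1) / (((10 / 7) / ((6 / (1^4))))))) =85 / 1512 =0.06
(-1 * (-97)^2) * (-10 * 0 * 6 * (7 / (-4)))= 0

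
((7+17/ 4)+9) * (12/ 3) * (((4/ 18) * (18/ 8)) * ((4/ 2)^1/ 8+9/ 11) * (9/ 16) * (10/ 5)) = 34263/ 704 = 48.67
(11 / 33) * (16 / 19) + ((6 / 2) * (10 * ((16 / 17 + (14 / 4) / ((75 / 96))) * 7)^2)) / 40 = 11122694416 / 10295625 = 1080.33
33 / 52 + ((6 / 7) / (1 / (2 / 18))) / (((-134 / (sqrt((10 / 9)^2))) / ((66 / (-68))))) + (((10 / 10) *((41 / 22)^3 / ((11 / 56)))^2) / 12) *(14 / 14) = 18220678332918511 / 199962752910921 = 91.12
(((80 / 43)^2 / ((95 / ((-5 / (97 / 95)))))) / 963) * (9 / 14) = -16000 / 134335397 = -0.00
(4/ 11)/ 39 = 4/ 429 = 0.01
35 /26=1.35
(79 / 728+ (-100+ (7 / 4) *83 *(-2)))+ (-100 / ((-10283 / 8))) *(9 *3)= -351015 / 904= -388.29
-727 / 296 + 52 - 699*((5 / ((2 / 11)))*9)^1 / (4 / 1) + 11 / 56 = -43200.88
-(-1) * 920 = 920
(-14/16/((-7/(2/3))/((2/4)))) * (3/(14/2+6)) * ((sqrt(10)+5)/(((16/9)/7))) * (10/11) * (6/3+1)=945 * sqrt(10)/9152+4725/9152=0.84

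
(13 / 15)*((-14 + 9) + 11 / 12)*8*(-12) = 339.73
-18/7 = -2.57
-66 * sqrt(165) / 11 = -6 * sqrt(165) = -77.07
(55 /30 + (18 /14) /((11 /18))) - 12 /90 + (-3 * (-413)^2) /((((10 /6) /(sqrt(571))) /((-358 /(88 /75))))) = 2929 /770 + 4121799885 * sqrt(571) /44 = 2238475168.83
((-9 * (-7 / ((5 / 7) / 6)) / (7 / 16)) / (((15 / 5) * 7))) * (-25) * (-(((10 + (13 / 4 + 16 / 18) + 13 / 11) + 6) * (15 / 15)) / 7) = 337720 / 77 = 4385.97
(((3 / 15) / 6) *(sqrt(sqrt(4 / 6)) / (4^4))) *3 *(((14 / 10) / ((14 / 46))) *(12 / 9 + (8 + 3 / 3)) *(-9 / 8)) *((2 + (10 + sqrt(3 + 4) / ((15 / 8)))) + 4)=713 *54^(1 / 4) *(-30-sqrt(7)) / 192000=-0.33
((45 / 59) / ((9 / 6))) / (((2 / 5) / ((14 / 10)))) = 105 / 59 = 1.78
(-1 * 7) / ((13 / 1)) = -7 / 13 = -0.54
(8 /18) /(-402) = -2 /1809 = -0.00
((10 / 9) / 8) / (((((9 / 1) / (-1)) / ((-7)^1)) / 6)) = 35 / 54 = 0.65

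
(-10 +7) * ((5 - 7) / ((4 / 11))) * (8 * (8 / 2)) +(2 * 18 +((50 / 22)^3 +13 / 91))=5365494 / 9317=575.88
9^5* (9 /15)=177147 /5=35429.40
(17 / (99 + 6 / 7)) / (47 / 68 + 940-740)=8092 / 9539253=0.00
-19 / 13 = -1.46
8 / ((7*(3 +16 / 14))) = 0.28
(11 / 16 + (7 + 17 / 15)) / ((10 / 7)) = 14819 / 2400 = 6.17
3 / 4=0.75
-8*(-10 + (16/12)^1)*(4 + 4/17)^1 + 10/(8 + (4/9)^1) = 294.83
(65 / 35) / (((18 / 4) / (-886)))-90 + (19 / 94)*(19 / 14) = -770497 / 1692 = -455.38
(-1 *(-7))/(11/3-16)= -21/37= -0.57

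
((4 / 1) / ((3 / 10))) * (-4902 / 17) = -65360 / 17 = -3844.71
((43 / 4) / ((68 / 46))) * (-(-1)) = 989 / 136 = 7.27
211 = 211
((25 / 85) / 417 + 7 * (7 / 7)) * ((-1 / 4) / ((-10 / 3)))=12407 / 23630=0.53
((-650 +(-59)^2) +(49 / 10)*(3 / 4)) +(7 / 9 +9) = 1024003 / 360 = 2844.45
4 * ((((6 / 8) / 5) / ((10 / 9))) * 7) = 189 / 50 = 3.78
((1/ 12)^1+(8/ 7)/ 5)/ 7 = 131/ 2940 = 0.04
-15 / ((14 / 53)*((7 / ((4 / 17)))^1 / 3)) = -4770 / 833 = -5.73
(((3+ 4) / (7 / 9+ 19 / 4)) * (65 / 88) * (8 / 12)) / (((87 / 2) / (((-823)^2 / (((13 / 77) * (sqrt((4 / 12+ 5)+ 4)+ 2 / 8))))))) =-796538904 / 513619+ 2124103744 * sqrt(21) / 513619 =17400.69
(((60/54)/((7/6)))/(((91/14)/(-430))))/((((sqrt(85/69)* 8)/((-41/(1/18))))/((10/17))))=1057800* sqrt(5865)/26299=3080.34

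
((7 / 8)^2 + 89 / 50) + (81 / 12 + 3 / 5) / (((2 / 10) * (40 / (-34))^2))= 11639 / 400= 29.10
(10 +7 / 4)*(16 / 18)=10.44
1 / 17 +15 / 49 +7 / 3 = 6743 / 2499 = 2.70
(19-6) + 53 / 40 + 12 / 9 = 1879 / 120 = 15.66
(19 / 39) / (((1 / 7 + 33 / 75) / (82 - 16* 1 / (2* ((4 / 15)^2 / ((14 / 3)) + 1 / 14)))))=-222775 / 25857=-8.62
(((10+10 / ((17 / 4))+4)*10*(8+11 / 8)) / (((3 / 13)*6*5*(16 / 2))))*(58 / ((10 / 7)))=1123.84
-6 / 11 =-0.55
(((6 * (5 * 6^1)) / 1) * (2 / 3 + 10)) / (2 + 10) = 160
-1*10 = -10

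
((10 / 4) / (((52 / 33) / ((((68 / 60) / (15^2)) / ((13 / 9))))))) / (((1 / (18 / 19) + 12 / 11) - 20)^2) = 1832787 / 105593101250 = 0.00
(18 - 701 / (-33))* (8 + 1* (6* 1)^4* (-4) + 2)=-6700330 / 33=-203040.30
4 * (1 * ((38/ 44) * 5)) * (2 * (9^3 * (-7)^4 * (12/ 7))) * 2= 2280428640/ 11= 207311694.55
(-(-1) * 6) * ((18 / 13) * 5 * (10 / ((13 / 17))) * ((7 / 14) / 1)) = 45900 / 169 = 271.60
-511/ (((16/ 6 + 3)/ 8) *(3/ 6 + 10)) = -1168/ 17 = -68.71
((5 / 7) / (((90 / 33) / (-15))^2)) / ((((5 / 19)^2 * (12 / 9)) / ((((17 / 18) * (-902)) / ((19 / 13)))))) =-229143629 / 1680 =-136395.02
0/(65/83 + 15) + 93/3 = 31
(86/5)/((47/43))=3698/235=15.74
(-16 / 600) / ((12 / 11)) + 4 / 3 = 589 / 450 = 1.31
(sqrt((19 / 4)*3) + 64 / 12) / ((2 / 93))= 93*sqrt(57) / 4 + 248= 423.53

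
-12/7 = -1.71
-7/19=-0.37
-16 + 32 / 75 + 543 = 39557 / 75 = 527.43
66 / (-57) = -22 / 19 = -1.16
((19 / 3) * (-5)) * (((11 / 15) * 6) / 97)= -418 / 291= -1.44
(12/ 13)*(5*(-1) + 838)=9996/ 13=768.92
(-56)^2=3136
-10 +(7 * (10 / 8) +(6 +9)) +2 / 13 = 723 / 52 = 13.90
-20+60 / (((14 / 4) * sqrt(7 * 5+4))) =-20+40 * sqrt(39) / 91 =-17.25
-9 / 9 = -1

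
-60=-60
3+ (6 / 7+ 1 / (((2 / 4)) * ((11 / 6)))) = 381 / 77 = 4.95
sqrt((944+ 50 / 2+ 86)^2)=1055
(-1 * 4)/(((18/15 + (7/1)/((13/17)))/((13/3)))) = -3380/2019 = -1.67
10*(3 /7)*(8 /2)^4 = 7680 /7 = 1097.14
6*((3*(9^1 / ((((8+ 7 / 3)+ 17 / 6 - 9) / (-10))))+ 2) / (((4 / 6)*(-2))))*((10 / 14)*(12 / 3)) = 5652 / 7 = 807.43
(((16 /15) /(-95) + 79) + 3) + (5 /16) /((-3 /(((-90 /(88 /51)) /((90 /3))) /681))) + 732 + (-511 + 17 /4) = 139932880069 /455452800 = 307.24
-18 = -18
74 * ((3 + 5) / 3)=592 / 3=197.33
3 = 3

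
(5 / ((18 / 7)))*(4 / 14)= 5 / 9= 0.56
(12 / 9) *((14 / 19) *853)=47768 / 57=838.04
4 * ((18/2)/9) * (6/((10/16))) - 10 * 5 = -58/5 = -11.60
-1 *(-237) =237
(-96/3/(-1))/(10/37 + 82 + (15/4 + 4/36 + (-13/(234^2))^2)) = 21005277696/56537924545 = 0.37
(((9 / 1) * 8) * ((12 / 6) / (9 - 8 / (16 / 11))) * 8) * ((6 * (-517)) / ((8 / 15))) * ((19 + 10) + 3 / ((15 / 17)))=-434180736 / 7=-62025819.43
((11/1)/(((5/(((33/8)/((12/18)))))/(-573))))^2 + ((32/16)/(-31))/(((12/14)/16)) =60839413.80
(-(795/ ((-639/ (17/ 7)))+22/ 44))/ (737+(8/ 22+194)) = 82709/ 30550590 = 0.00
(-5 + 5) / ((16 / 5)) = 0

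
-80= -80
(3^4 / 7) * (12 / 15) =324 / 35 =9.26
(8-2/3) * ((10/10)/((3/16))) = 352/9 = 39.11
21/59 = 0.36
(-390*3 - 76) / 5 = -1246 / 5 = -249.20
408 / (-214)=-204 / 107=-1.91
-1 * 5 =-5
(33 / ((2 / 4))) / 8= 33 / 4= 8.25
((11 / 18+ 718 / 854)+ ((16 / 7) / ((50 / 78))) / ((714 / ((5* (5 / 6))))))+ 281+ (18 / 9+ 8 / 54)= 284.62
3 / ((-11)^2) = 3 / 121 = 0.02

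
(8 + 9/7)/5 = 13/7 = 1.86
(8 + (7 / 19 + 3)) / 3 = 72 / 19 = 3.79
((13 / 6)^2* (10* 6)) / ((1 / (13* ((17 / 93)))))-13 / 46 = 8586643 / 12834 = 669.05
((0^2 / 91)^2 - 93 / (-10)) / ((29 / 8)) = 372 / 145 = 2.57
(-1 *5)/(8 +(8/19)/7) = -665/1072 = -0.62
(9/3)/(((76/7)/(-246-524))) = -8085/38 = -212.76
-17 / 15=-1.13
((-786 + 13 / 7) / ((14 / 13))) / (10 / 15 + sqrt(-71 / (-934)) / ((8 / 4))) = -799769256 / 700945 + 642213 * sqrt(66314) / 700945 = -905.05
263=263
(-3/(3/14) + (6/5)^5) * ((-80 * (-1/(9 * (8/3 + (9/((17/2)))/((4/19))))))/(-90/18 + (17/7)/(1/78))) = -136988992/1900190625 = -0.07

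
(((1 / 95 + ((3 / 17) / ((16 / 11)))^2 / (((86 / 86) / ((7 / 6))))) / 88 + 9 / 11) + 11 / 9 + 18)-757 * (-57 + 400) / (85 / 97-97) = 2721.26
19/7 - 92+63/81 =-88.51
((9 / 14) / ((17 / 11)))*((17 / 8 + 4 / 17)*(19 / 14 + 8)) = 4163049 / 453152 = 9.19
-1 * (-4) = 4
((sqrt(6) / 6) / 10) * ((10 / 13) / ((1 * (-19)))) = -0.00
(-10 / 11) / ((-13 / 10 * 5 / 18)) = 360 / 143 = 2.52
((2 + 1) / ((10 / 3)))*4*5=18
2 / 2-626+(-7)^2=-576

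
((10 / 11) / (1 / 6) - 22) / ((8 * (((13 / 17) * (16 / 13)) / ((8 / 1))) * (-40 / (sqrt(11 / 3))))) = 1547 * sqrt(33) / 10560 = 0.84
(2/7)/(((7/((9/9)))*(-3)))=-2/147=-0.01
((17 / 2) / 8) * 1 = 17 / 16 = 1.06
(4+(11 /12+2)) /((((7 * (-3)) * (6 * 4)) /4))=-83 /1512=-0.05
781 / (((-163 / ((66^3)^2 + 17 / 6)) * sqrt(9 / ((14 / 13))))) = -387316409788253 * sqrt(182) / 38142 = -136992922195.65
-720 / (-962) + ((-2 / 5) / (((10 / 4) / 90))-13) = -26.65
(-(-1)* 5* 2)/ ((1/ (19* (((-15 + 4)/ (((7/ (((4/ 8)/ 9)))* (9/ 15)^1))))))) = -5225/ 189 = -27.65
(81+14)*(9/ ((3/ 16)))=4560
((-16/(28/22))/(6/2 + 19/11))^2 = 58564/8281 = 7.07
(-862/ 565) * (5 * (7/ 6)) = -8.90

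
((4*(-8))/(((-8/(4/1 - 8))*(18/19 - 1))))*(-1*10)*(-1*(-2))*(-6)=36480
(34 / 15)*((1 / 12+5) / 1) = 1037 / 90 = 11.52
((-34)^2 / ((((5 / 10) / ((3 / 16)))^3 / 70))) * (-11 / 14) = -429165 / 128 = -3352.85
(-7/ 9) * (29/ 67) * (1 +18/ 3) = -1421/ 603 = -2.36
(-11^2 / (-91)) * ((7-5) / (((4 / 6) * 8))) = 0.50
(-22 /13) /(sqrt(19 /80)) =-3.47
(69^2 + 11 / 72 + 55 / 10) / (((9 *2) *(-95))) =-2.79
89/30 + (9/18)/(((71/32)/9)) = 4.99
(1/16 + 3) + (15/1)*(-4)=-911/16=-56.94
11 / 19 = 0.58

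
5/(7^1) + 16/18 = 101/63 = 1.60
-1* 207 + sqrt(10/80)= -207 + sqrt(2)/4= -206.65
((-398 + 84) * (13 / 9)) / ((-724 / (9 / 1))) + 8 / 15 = 33511 / 5430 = 6.17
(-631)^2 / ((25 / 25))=398161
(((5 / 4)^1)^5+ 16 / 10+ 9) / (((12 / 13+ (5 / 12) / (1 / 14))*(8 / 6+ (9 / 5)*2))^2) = 4784100165 / 389336065024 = 0.01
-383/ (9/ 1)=-383/ 9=-42.56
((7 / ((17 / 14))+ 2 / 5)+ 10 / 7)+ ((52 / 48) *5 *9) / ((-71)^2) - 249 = -2896180443 / 11997580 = -241.40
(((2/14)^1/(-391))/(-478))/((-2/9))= -9/2616572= -0.00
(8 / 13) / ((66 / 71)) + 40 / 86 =20792 / 18447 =1.13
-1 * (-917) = 917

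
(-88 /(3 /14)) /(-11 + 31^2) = -0.43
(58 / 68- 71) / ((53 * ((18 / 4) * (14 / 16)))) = -40 / 119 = -0.34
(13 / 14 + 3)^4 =238.20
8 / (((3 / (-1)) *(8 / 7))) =-7 / 3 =-2.33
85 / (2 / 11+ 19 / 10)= 9350 / 229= 40.83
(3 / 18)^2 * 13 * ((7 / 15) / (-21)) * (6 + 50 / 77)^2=-851968 / 2401245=-0.35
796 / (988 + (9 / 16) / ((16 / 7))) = 203776 / 252991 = 0.81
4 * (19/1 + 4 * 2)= 108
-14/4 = -7/2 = -3.50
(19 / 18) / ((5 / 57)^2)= 6859 / 50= 137.18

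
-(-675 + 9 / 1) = 666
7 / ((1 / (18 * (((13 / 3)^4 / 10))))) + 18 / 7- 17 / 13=18198532 / 4095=4444.09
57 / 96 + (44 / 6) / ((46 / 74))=27359 / 2208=12.39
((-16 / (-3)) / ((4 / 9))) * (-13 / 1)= -156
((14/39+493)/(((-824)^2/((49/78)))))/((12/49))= 46197641/24785339904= 0.00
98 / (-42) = -7 / 3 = -2.33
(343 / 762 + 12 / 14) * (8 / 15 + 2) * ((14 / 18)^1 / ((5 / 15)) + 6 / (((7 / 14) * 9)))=1457357 / 120015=12.14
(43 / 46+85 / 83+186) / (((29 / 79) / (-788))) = -22336858002 / 55361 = -403476.42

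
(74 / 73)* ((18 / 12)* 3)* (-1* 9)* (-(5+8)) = 38961 / 73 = 533.71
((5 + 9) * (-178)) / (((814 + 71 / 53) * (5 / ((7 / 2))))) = -462266 / 216065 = -2.14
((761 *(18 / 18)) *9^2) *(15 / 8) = 115576.88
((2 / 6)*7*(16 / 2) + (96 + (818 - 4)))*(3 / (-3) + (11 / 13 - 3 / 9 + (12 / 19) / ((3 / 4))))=732718 / 2223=329.61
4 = 4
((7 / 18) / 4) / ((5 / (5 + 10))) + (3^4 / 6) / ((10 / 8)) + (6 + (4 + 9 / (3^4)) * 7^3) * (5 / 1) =2552993 / 360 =7091.65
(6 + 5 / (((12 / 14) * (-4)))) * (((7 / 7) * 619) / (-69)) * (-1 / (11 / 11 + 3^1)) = 67471 / 6624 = 10.19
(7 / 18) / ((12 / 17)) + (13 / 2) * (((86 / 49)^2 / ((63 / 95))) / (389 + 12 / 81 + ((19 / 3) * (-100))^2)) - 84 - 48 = -272268392546743 / 2071285402536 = -131.45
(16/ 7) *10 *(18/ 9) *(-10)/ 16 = -200/ 7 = -28.57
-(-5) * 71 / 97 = 3.66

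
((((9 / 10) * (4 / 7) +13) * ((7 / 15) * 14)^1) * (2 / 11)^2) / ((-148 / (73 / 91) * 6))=-3139 / 1190475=-0.00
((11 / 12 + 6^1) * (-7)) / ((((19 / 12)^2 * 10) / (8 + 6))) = -48804 / 1805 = -27.04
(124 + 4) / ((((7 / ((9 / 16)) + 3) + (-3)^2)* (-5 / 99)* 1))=-2592 / 25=-103.68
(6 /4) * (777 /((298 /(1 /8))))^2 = 1811187 /11366912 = 0.16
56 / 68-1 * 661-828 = -25299 / 17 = -1488.18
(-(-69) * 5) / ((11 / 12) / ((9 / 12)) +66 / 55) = 15525 / 109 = 142.43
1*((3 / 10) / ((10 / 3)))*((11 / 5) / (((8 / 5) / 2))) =99 / 400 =0.25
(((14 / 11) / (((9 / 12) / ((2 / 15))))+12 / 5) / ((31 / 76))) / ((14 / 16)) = 158080 / 21483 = 7.36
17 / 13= 1.31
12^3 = 1728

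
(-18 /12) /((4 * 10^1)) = -3 /80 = -0.04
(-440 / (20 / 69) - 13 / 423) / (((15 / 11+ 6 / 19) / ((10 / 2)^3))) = -16775567875 / 148473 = -112987.33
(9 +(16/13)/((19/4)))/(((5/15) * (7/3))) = 20583/1729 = 11.90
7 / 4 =1.75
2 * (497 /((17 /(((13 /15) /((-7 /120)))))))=-14768 /17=-868.71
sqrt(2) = 1.41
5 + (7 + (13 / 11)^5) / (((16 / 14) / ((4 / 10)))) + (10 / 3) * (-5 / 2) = -73855 / 966306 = -0.08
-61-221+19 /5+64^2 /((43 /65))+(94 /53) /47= 67383941 /11395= 5913.47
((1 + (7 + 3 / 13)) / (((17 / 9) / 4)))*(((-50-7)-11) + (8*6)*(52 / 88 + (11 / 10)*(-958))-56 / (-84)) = -824972568 / 935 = -882323.60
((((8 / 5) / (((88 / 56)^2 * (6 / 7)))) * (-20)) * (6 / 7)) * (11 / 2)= -784 / 11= -71.27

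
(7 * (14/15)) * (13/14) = 91/15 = 6.07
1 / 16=0.06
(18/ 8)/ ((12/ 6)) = 9/ 8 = 1.12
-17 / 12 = -1.42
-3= -3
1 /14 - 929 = -13005 /14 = -928.93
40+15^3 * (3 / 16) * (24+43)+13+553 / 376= 31924587 / 752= 42452.91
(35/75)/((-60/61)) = -427/900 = -0.47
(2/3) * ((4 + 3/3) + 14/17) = 66/17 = 3.88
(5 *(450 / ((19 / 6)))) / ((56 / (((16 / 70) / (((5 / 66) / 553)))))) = 2815560 / 133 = 21169.62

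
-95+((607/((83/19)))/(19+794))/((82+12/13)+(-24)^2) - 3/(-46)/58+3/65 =-94.95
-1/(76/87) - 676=-51463/76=-677.14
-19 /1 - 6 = -25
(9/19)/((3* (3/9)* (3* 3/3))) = 3/19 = 0.16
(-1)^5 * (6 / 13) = -6 / 13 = -0.46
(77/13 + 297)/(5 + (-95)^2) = 1969/58695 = 0.03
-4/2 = -2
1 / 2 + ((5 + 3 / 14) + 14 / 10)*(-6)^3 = -99973 / 70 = -1428.19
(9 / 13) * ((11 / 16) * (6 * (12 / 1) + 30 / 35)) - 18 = 12141 / 728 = 16.68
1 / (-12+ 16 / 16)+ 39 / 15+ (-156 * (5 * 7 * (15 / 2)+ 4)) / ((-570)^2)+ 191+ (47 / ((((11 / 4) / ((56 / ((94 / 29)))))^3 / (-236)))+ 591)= -437758562580954331 / 159210692850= -2749555.04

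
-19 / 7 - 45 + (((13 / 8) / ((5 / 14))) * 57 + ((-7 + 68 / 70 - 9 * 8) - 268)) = -3763 / 28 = -134.39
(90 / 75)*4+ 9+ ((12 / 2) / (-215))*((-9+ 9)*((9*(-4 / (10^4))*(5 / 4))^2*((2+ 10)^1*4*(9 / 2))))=69 / 5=13.80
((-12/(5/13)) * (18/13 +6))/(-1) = 1152/5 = 230.40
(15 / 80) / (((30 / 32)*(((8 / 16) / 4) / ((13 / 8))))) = 13 / 5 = 2.60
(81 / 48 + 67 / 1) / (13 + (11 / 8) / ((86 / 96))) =47257 / 10000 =4.73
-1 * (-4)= 4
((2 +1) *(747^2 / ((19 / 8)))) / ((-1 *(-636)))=1116018 / 1007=1108.26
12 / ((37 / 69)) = 828 / 37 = 22.38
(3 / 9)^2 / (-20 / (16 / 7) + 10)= 4 / 45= 0.09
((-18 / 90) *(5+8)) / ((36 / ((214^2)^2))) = -6816139252 / 45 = -151469761.16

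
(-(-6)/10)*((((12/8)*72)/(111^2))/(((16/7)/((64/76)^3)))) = 64512/46949855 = 0.00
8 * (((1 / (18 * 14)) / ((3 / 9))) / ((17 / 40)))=80 / 357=0.22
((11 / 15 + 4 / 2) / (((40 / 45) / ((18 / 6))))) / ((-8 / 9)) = -10.38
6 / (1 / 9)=54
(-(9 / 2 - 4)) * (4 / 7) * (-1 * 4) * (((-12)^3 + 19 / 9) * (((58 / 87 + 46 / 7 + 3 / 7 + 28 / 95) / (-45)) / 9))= 40279288 / 1038825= 38.77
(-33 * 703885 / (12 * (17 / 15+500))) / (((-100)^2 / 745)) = -692200509 / 2405440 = -287.76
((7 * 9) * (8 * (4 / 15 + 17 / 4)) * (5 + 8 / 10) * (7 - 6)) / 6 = 55013 / 25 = 2200.52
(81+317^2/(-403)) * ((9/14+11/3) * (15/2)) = -30700315/5642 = -5441.39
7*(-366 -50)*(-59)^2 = -10136672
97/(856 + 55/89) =8633/76239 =0.11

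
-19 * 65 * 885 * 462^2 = -233288955900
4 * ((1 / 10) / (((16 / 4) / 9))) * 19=171 / 10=17.10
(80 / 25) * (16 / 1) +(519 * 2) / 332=45091 / 830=54.33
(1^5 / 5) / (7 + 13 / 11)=11 / 450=0.02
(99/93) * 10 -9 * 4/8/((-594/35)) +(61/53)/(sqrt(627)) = 61 * sqrt(627)/33231 +44645/4092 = 10.96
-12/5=-2.40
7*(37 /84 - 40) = -3323 /12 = -276.92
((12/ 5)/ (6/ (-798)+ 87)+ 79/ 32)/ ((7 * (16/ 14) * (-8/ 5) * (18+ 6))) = -2310611/ 284344320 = -0.01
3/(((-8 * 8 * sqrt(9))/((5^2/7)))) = -25/448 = -0.06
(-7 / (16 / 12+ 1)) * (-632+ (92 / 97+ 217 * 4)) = -68952 / 97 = -710.85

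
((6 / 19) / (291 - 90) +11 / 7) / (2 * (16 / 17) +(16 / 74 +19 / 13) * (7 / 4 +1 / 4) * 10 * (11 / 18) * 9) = 114617009 / 13584659102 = 0.01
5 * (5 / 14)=25 / 14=1.79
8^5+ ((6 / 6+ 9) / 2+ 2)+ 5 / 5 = 32776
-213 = -213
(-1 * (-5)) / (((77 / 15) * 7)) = 75 / 539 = 0.14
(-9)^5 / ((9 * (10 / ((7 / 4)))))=-1148.18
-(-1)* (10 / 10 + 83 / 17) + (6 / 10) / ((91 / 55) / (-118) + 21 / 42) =190799 / 26809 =7.12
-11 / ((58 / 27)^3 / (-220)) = 11908215 / 48778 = 244.13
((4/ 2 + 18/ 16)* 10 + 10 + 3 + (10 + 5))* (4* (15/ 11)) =3555/ 11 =323.18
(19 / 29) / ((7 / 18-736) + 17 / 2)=-171 / 189776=-0.00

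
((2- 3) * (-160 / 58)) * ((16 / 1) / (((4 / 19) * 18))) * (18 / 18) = 3040 / 261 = 11.65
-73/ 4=-18.25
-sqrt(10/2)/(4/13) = -13 *sqrt(5)/4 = -7.27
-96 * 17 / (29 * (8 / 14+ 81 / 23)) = -262752 / 19111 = -13.75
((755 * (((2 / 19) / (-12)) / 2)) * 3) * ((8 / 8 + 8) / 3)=-2265 / 76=-29.80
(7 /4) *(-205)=-1435 /4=-358.75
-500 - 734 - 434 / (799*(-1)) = -985532 / 799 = -1233.46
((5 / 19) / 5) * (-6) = -0.32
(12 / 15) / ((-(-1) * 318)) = 2 / 795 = 0.00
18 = 18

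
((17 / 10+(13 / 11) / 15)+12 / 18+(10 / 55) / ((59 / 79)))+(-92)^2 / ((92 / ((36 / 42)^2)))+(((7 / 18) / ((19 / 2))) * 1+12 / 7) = 3917294839 / 54379710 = 72.04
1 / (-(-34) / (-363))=-363 / 34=-10.68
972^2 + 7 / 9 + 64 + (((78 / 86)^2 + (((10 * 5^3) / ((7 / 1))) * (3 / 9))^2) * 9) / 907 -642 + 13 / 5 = 3491702837214899 / 3697879815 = 944244.54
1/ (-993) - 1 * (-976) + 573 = 1538156/ 993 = 1549.00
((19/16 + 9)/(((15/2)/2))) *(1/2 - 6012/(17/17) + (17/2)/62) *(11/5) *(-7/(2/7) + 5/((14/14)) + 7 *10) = -134988352037/74400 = -1814359.57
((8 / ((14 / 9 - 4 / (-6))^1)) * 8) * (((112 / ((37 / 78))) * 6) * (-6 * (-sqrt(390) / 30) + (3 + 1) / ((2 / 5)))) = 7547904 * sqrt(390) / 925 + 15095808 / 37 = 569139.85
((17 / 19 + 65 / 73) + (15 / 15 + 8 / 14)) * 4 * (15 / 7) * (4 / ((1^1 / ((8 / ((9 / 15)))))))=104284800 / 67963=1534.43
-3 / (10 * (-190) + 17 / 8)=8 / 5061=0.00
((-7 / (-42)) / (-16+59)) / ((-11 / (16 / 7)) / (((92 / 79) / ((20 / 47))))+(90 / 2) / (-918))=-147016 / 68559415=-0.00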